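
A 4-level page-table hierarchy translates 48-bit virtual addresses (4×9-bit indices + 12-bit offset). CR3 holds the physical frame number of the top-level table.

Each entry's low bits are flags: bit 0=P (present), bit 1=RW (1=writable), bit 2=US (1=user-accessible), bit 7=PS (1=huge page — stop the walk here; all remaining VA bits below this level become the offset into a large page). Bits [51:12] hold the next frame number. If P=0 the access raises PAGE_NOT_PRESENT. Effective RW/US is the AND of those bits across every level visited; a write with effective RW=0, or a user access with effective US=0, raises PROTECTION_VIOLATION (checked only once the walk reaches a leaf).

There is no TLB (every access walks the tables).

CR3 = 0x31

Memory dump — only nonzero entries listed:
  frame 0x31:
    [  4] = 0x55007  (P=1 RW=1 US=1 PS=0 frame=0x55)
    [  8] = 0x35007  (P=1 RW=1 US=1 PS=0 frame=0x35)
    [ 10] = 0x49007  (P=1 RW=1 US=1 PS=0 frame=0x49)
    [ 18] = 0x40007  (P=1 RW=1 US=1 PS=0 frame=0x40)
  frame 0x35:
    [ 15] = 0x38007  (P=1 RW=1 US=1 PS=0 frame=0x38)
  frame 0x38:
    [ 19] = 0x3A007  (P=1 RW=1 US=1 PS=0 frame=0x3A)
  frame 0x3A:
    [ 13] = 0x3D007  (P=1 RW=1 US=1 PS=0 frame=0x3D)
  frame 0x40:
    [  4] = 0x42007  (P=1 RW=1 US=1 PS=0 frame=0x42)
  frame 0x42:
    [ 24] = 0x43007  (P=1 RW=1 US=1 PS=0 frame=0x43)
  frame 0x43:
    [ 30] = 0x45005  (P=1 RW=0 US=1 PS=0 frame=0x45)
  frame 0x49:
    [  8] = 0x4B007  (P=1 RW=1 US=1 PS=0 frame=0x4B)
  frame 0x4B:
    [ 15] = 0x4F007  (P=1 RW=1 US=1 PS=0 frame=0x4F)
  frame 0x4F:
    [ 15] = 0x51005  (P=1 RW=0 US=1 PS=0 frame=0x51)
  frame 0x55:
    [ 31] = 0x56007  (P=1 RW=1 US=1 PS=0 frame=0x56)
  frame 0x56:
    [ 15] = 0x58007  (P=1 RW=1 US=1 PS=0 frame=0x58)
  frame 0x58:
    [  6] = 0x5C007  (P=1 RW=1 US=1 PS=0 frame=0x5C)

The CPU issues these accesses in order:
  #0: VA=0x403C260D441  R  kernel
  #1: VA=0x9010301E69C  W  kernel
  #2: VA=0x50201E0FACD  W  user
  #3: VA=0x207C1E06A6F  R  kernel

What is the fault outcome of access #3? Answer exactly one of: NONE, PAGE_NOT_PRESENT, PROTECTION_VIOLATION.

Walk each access:
#0 VA=0x403C260D441 (r,kernel):
  L0: frame=0x31 idx=8 entry=0x35007 [P=1 RW=1 US=1 PS=0]
  L1: frame=0x35 idx=15 entry=0x38007 [P=1 RW=1 US=1 PS=0]
  L2: frame=0x38 idx=19 entry=0x3A007 [P=1 RW=1 US=1 PS=0]
  L3: frame=0x3A idx=13 entry=0x3D007 [P=1 RW=1 US=1 PS=0]
  ⇒ phys 0x3D441  [4 reads]
#1 VA=0x9010301E69C (w,kernel):
  L0: frame=0x31 idx=18 entry=0x40007 [P=1 RW=1 US=1 PS=0]
  L1: frame=0x40 idx=4 entry=0x42007 [P=1 RW=1 US=1 PS=0]
  L2: frame=0x42 idx=24 entry=0x43007 [P=1 RW=1 US=1 PS=0]
  L3: frame=0x43 idx=30 entry=0x45005 [P=1 RW=0 US=1 PS=0]
  ✗ PROTECTION_VIOLATION  [4 reads]
#2 VA=0x50201E0FACD (w,user):
  L0: frame=0x31 idx=10 entry=0x49007 [P=1 RW=1 US=1 PS=0]
  L1: frame=0x49 idx=8 entry=0x4B007 [P=1 RW=1 US=1 PS=0]
  L2: frame=0x4B idx=15 entry=0x4F007 [P=1 RW=1 US=1 PS=0]
  L3: frame=0x4F idx=15 entry=0x51005 [P=1 RW=0 US=1 PS=0]
  ✗ PROTECTION_VIOLATION  [4 reads]
#3 VA=0x207C1E06A6F (r,kernel):
  L0: frame=0x31 idx=4 entry=0x55007 [P=1 RW=1 US=1 PS=0]
  L1: frame=0x55 idx=31 entry=0x56007 [P=1 RW=1 US=1 PS=0]
  L2: frame=0x56 idx=15 entry=0x58007 [P=1 RW=1 US=1 PS=0]
  L3: frame=0x58 idx=6 entry=0x5C007 [P=1 RW=1 US=1 PS=0]
  ⇒ phys 0x5CA6F  [4 reads]

Access #3 fault: NONE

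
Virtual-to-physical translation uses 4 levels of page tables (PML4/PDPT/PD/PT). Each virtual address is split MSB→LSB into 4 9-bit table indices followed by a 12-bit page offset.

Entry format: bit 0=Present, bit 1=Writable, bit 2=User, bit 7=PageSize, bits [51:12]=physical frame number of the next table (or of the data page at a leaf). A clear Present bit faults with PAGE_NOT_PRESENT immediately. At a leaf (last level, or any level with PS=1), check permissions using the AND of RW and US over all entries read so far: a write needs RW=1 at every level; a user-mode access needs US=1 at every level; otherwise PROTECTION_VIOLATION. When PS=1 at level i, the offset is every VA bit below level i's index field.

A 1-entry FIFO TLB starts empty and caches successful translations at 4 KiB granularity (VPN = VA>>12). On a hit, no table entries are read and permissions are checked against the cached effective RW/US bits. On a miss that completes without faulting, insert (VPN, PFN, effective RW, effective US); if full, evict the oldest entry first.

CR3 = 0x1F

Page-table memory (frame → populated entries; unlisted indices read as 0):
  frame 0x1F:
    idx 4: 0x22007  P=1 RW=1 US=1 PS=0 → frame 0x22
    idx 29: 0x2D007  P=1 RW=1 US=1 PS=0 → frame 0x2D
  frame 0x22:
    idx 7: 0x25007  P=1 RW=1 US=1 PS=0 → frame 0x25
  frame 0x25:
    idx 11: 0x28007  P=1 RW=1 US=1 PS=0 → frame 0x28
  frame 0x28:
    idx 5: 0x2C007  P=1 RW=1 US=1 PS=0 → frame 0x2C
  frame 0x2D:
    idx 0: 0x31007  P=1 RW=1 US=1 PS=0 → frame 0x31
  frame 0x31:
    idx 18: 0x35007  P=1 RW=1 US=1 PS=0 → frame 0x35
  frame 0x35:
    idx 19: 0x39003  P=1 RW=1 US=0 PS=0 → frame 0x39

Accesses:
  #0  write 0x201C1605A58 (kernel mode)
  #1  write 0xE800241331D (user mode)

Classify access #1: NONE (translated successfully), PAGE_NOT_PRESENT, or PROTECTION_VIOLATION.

Trace:
#0 VA=0x201C1605A58 (w,kernel):
  L0 @0x1F[4] → 0x22007  P=1,RW=1,US=1,PS=0
  L1 @0x22[7] → 0x25007  P=1,RW=1,US=1,PS=0
  L2 @0x25[11] → 0x28007  P=1,RW=1,US=1,PS=0
  L3 @0x28[5] → 0x2C007  P=1,RW=1,US=1,PS=0
  → PA=0x2CA58  (4 entries read)
#1 VA=0xE800241331D (w,user):
  L0 @0x1F[29] → 0x2D007  P=1,RW=1,US=1,PS=0
  L1 @0x2D[0] → 0x31007  P=1,RW=1,US=1,PS=0
  L2 @0x31[18] → 0x35007  P=1,RW=1,US=1,PS=0
  L3 @0x35[19] → 0x39003  P=1,RW=1,US=0,PS=0
  ⇒ fault: PROTECTION_VIOLATION  — 4 lookups

Access #1 fault: PROTECTION_VIOLATION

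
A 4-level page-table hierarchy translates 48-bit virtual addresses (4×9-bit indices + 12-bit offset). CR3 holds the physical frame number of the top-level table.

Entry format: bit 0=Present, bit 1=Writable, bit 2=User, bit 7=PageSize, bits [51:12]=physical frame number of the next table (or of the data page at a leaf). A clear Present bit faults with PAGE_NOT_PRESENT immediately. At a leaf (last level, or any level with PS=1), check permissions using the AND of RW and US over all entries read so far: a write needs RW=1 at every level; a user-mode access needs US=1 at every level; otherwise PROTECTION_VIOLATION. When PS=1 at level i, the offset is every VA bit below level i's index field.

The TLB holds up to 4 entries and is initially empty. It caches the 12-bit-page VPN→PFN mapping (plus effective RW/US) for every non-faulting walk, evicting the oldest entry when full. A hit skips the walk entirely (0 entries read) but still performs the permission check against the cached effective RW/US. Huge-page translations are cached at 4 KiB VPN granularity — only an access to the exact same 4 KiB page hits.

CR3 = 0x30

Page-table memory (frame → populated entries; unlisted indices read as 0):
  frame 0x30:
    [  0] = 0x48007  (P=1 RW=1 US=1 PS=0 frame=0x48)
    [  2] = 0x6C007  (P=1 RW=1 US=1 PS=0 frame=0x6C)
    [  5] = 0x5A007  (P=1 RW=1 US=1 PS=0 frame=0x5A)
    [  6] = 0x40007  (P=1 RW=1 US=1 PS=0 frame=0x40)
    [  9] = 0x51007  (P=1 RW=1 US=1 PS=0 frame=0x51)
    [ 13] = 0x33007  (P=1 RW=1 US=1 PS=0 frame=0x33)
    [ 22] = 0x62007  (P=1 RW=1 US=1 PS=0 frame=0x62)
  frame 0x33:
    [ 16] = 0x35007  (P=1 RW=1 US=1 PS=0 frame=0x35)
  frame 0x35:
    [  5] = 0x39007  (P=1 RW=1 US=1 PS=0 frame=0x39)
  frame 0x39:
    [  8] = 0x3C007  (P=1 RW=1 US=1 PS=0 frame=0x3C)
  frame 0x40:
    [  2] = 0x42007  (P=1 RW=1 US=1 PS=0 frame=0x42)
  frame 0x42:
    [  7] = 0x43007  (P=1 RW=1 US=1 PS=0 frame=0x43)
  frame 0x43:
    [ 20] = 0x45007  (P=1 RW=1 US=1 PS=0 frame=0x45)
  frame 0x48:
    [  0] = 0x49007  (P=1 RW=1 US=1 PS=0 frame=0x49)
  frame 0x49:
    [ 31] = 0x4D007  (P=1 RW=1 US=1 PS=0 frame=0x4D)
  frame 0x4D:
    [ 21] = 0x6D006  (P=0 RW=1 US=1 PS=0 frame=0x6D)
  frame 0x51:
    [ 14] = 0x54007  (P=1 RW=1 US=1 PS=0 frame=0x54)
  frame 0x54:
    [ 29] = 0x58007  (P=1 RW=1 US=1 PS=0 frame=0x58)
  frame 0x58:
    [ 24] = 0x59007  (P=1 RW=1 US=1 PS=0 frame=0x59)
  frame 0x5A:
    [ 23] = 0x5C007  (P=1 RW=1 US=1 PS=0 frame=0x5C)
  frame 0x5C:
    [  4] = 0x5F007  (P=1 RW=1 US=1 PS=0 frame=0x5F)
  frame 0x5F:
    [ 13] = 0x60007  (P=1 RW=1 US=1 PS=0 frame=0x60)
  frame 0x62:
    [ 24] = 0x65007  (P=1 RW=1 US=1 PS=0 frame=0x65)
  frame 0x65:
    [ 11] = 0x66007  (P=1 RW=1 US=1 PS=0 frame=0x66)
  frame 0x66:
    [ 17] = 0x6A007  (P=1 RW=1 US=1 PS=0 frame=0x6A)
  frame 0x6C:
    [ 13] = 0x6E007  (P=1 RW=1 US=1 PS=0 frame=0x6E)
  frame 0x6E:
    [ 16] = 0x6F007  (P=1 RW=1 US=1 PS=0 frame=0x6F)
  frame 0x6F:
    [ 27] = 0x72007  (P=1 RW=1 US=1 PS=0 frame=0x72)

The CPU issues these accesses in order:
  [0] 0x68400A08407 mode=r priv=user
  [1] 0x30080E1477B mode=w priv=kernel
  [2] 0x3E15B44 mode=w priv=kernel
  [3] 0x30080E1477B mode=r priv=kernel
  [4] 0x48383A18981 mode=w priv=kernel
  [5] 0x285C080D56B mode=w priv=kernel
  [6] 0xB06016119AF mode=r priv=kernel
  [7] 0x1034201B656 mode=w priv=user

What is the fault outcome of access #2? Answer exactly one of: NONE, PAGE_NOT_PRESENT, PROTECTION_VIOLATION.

Trace:
#0 VA=0x68400A08407 (r,user):
  L0: frame=0x30 idx=13 entry=0x33007 [P=1 RW=1 US=1 PS=0]
  L1: frame=0x33 idx=16 entry=0x35007 [P=1 RW=1 US=1 PS=0]
  L2: frame=0x35 idx=5 entry=0x39007 [P=1 RW=1 US=1 PS=0]
  L3: frame=0x39 idx=8 entry=0x3C007 [P=1 RW=1 US=1 PS=0]
  ⇒ phys 0x3C407  [4 reads]
#1 VA=0x30080E1477B (w,kernel):
  L0: frame=0x30 idx=6 entry=0x40007 [P=1 RW=1 US=1 PS=0]
  L1: frame=0x40 idx=2 entry=0x42007 [P=1 RW=1 US=1 PS=0]
  L2: frame=0x42 idx=7 entry=0x43007 [P=1 RW=1 US=1 PS=0]
  L3: frame=0x43 idx=20 entry=0x45007 [P=1 RW=1 US=1 PS=0]
  ⇒ phys 0x4577B  [4 reads]
#2 VA=0x3E15B44 (w,kernel):
  L0: frame=0x30 idx=0 entry=0x48007 [P=1 RW=1 US=1 PS=0]
  L1: frame=0x48 idx=0 entry=0x49007 [P=1 RW=1 US=1 PS=0]
  L2: frame=0x49 idx=31 entry=0x4D007 [P=1 RW=1 US=1 PS=0]
  L3: frame=0x4D idx=21 entry=0x6D006 [P=0 RW=1 US=1 PS=0]
  → PAGE_NOT_PRESENT  (4 entries read)
#3 VA=0x30080E1477B (r,kernel):
  TLB hit vpn=0x30080E14 → PA=0x4577B
#4 VA=0x48383A18981 (w,kernel):
  L0: frame=0x30 idx=9 entry=0x51007 [P=1 RW=1 US=1 PS=0]
  L1: frame=0x51 idx=14 entry=0x54007 [P=1 RW=1 US=1 PS=0]
  L2: frame=0x54 idx=29 entry=0x58007 [P=1 RW=1 US=1 PS=0]
  L3: frame=0x58 idx=24 entry=0x59007 [P=1 RW=1 US=1 PS=0]
  ⇒ phys 0x59981  [4 reads]
#5 VA=0x285C080D56B (w,kernel):
  L0: frame=0x30 idx=5 entry=0x5A007 [P=1 RW=1 US=1 PS=0]
  L1: frame=0x5A idx=23 entry=0x5C007 [P=1 RW=1 US=1 PS=0]
  L2: frame=0x5C idx=4 entry=0x5F007 [P=1 RW=1 US=1 PS=0]
  L3: frame=0x5F idx=13 entry=0x60007 [P=1 RW=1 US=1 PS=0]
  ⇒ phys 0x6056B  [4 reads]
#6 VA=0xB06016119AF (r,kernel):
  L0: frame=0x30 idx=22 entry=0x62007 [P=1 RW=1 US=1 PS=0]
  L1: frame=0x62 idx=24 entry=0x65007 [P=1 RW=1 US=1 PS=0]
  L2: frame=0x65 idx=11 entry=0x66007 [P=1 RW=1 US=1 PS=0]
  L3: frame=0x66 idx=17 entry=0x6A007 [P=1 RW=1 US=1 PS=0]
  ⇒ phys 0x6A9AF  [4 reads]
#7 VA=0x1034201B656 (w,user):
  L0: frame=0x30 idx=2 entry=0x6C007 [P=1 RW=1 US=1 PS=0]
  L1: frame=0x6C idx=13 entry=0x6E007 [P=1 RW=1 US=1 PS=0]
  L2: frame=0x6E idx=16 entry=0x6F007 [P=1 RW=1 US=1 PS=0]
  L3: frame=0x6F idx=27 entry=0x72007 [P=1 RW=1 US=1 PS=0]
  ⇒ phys 0x72656  [4 reads]

Access #2 fault: PAGE_NOT_PRESENT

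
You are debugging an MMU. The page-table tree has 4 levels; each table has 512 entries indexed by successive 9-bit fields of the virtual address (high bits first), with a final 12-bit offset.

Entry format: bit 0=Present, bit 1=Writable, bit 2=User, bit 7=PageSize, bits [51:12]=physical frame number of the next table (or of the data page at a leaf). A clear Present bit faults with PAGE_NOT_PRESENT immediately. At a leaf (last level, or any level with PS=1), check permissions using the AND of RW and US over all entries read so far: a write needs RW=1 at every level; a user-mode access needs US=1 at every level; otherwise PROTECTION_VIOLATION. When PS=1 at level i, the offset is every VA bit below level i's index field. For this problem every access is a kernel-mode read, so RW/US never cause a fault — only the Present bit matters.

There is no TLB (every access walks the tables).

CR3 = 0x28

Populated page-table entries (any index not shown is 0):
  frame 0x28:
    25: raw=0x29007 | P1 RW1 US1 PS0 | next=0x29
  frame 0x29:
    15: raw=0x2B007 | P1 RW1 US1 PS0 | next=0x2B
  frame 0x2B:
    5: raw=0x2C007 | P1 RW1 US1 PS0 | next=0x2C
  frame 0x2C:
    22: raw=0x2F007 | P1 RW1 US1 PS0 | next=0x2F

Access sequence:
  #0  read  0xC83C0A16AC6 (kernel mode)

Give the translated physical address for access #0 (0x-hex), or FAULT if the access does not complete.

Trace:
#0 VA=0xC83C0A16AC6 (r,kernel):
  [0] read 0x28 idx=25: raw=0x29007 flags P=1 W=1 U=1 S=0
  [1] read 0x29 idx=15: raw=0x2B007 flags P=1 W=1 U=1 S=0
  [2] read 0x2B idx=5: raw=0x2C007 flags P=1 W=1 U=1 S=0
  [3] read 0x2C idx=22: raw=0x2F007 flags P=1 W=1 U=1 S=0
  → PA=0x2FAC6  (4 entries read)

Access #0 PA: 0x2FAC6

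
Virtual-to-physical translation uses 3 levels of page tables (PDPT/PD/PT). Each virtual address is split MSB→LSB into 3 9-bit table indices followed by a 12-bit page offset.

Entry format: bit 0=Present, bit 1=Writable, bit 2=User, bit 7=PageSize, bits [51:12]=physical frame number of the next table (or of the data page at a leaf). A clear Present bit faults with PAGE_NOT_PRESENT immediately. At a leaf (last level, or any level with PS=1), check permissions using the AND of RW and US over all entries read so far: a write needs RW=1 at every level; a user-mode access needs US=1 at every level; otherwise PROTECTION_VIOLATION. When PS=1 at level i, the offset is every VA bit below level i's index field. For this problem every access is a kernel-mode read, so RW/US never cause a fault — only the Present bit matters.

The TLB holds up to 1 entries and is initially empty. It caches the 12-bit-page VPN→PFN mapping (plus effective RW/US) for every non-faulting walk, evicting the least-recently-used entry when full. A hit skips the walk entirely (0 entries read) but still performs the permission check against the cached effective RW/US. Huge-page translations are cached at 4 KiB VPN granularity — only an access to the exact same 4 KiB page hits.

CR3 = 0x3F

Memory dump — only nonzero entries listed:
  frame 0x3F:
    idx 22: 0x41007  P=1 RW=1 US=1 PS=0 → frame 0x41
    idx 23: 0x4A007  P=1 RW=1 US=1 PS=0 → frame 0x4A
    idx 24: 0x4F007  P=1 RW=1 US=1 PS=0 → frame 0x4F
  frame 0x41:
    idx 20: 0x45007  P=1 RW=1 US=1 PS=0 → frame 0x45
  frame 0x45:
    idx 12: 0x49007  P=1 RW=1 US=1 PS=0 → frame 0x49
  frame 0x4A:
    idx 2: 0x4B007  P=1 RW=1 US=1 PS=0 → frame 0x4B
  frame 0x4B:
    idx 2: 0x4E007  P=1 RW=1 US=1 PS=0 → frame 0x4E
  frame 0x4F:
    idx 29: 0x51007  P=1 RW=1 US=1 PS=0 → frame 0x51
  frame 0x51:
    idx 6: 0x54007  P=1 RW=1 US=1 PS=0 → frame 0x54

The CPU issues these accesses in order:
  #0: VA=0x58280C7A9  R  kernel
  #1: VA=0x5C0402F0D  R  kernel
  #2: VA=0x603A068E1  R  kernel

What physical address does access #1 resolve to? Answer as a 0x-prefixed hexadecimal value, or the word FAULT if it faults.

Trace:
#0 VA=0x58280C7A9 (r,kernel):
  L0: frame=0x3F idx=22 entry=0x41007 [P=1 RW=1 US=1 PS=0]
  L1: frame=0x41 idx=20 entry=0x45007 [P=1 RW=1 US=1 PS=0]
  L2: frame=0x45 idx=12 entry=0x49007 [P=1 RW=1 US=1 PS=0]
  ✓ 0x497A9  — 3 lookups
#1 VA=0x5C0402F0D (r,kernel):
  L0: frame=0x3F idx=23 entry=0x4A007 [P=1 RW=1 US=1 PS=0]
  L1: frame=0x4A idx=2 entry=0x4B007 [P=1 RW=1 US=1 PS=0]
  L2: frame=0x4B idx=2 entry=0x4E007 [P=1 RW=1 US=1 PS=0]
  ✓ 0x4EF0D  — 3 lookups
#2 VA=0x603A068E1 (r,kernel):
  L0: frame=0x3F idx=24 entry=0x4F007 [P=1 RW=1 US=1 PS=0]
  L1: frame=0x4F idx=29 entry=0x51007 [P=1 RW=1 US=1 PS=0]
  L2: frame=0x51 idx=6 entry=0x54007 [P=1 RW=1 US=1 PS=0]
  ✓ 0x548E1  — 3 lookups

Access #1 PA: 0x4EF0D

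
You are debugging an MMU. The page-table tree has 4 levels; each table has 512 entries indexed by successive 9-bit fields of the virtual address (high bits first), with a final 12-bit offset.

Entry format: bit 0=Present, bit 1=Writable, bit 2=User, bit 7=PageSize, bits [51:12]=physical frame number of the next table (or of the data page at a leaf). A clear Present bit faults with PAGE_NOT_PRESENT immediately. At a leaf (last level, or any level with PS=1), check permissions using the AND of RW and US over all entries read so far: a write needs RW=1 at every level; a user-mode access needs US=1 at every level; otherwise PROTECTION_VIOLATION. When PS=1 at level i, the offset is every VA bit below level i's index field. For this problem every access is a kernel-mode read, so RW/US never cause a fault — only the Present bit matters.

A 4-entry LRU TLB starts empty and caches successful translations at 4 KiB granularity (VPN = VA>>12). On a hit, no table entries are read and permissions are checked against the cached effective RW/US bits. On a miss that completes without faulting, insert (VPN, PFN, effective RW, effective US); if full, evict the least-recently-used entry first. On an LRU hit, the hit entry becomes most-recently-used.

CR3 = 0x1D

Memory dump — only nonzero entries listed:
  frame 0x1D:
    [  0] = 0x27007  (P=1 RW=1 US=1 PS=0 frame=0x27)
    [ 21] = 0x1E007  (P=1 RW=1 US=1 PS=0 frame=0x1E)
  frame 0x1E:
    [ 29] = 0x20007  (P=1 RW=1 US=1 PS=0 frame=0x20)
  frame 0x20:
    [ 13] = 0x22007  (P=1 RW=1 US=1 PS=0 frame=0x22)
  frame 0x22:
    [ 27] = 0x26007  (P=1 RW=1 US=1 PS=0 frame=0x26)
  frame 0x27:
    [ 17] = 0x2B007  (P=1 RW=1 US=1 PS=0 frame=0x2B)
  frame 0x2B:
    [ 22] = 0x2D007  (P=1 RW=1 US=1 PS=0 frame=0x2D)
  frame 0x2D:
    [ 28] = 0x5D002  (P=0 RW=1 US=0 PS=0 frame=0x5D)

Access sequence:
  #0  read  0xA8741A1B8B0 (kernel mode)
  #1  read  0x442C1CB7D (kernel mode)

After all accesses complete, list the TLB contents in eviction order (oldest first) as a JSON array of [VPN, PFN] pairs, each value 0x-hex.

Trace:
#0 VA=0xA8741A1B8B0 (r,kernel):
  [0] read 0x1D idx=21: raw=0x1E007 flags P=1 W=1 U=1 S=0
  [1] read 0x1E idx=29: raw=0x20007 flags P=1 W=1 U=1 S=0
  [2] read 0x20 idx=13: raw=0x22007 flags P=1 W=1 U=1 S=0
  [3] read 0x22 idx=27: raw=0x26007 flags P=1 W=1 U=1 S=0
  ⇒ phys 0x268B0  [4 reads]
#1 VA=0x442C1CB7D (r,kernel):
  [0] read 0x1D idx=0: raw=0x27007 flags P=1 W=1 U=1 S=0
  [1] read 0x27 idx=17: raw=0x2B007 flags P=1 W=1 U=1 S=0
  [2] read 0x2B idx=22: raw=0x2D007 flags P=1 W=1 U=1 S=0
  [3] read 0x2D idx=28: raw=0x5D002 flags P=0 W=1 U=0 S=0
  ✗ PAGE_NOT_PRESENT  [4 reads]

TLB: [["0xA8741A1B", "0x26"]]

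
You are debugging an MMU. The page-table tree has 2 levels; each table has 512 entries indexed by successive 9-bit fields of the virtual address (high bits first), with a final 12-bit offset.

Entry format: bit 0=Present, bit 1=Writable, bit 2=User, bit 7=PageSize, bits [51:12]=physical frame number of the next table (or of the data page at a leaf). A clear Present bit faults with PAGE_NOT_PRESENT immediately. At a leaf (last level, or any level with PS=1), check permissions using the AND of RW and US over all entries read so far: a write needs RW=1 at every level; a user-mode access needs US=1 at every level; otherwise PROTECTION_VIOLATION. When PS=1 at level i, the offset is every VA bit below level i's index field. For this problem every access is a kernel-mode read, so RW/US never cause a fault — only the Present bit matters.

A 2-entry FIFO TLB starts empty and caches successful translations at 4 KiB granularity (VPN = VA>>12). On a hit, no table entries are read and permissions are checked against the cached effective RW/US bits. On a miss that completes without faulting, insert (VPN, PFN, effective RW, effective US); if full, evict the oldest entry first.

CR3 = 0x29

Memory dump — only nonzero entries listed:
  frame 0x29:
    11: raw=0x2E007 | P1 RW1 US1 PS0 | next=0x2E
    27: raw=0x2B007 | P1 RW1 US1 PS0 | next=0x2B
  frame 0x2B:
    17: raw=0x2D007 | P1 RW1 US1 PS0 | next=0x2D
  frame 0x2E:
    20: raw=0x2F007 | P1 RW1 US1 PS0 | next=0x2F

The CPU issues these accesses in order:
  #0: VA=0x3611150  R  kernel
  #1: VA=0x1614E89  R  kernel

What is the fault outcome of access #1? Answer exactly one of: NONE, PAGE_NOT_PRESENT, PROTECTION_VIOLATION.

Walk each access:
#0 VA=0x3611150 (r,kernel):
  L0: frame=0x29 idx=27 entry=0x2B007 [P=1 RW=1 US=1 PS=0]
  L1: frame=0x2B idx=17 entry=0x2D007 [P=1 RW=1 US=1 PS=0]
  → PA=0x2D150  (2 entries read)
#1 VA=0x1614E89 (r,kernel):
  L0: frame=0x29 idx=11 entry=0x2E007 [P=1 RW=1 US=1 PS=0]
  L1: frame=0x2E idx=20 entry=0x2F007 [P=1 RW=1 US=1 PS=0]
  → PA=0x2FE89  (2 entries read)

Access #1 fault: NONE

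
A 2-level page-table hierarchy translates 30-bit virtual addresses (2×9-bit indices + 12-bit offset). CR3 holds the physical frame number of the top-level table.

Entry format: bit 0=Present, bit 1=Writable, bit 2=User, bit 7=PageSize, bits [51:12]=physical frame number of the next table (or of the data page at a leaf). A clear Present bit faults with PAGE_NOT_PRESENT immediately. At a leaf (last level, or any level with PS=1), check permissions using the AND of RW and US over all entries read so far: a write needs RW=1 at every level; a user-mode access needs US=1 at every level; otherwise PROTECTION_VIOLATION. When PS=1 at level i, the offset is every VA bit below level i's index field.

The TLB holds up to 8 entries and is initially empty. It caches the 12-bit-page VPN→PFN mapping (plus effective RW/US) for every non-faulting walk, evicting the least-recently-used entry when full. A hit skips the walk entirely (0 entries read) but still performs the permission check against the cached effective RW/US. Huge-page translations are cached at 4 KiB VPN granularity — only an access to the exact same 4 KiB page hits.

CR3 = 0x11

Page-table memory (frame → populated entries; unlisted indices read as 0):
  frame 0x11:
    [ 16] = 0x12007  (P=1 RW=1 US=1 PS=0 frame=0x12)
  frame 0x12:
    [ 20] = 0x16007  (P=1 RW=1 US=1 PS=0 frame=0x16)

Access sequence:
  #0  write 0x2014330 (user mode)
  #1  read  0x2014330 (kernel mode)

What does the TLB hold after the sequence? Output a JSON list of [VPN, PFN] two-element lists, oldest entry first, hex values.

Trace:
#0 VA=0x2014330 (w,user):
  L0: frame=0x11 idx=16 entry=0x12007 [P=1 RW=1 US=1 PS=0]
  L1: frame=0x12 idx=20 entry=0x16007 [P=1 RW=1 US=1 PS=0]
  ✓ 0x16330  — 2 lookups
#1 VA=0x2014330 (r,kernel):
  TLB hit vpn=0x2014 → PA=0x16330

TLB: [["0x2014", "0x16"]]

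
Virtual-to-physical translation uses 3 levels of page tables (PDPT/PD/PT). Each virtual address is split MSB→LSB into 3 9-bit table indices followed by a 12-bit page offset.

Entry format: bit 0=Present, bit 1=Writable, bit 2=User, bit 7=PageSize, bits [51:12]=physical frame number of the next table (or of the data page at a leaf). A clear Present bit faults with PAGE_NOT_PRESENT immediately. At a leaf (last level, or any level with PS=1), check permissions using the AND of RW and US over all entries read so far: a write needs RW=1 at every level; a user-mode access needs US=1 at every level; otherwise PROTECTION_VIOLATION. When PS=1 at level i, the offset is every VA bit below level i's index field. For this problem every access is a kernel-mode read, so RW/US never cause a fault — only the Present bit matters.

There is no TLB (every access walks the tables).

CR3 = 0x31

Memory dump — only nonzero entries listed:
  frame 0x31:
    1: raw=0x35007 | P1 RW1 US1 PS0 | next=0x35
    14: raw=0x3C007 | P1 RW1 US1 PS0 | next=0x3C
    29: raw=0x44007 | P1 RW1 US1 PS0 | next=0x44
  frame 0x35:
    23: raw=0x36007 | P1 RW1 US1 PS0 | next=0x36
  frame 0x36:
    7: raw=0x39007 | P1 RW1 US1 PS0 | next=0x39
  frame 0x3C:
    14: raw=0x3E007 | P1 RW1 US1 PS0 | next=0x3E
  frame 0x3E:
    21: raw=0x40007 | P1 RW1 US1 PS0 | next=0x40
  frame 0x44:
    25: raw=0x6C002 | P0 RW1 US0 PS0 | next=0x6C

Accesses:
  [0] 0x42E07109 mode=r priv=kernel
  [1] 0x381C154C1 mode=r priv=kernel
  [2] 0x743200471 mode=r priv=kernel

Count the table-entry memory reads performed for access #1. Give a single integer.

Trace:
#0 VA=0x42E07109 (r,kernel):
  [0] read 0x31 idx=1: raw=0x35007 flags P=1 W=1 U=1 S=0
  [1] read 0x35 idx=23: raw=0x36007 flags P=1 W=1 U=1 S=0
  [2] read 0x36 idx=7: raw=0x39007 flags P=1 W=1 U=1 S=0
  ⇒ phys 0x39109  [3 reads]
#1 VA=0x381C154C1 (r,kernel):
  [0] read 0x31 idx=14: raw=0x3C007 flags P=1 W=1 U=1 S=0
  [1] read 0x3C idx=14: raw=0x3E007 flags P=1 W=1 U=1 S=0
  [2] read 0x3E idx=21: raw=0x40007 flags P=1 W=1 U=1 S=0
  ⇒ phys 0x404C1  [3 reads]
#2 VA=0x743200471 (r,kernel):
  [0] read 0x31 idx=29: raw=0x44007 flags P=1 W=1 U=1 S=0
  [1] read 0x44 idx=25: raw=0x6C002 flags P=0 W=1 U=0 S=0
  ⇒ fault: PAGE_NOT_PRESENT  — 2 lookups

Entries read for #1: 3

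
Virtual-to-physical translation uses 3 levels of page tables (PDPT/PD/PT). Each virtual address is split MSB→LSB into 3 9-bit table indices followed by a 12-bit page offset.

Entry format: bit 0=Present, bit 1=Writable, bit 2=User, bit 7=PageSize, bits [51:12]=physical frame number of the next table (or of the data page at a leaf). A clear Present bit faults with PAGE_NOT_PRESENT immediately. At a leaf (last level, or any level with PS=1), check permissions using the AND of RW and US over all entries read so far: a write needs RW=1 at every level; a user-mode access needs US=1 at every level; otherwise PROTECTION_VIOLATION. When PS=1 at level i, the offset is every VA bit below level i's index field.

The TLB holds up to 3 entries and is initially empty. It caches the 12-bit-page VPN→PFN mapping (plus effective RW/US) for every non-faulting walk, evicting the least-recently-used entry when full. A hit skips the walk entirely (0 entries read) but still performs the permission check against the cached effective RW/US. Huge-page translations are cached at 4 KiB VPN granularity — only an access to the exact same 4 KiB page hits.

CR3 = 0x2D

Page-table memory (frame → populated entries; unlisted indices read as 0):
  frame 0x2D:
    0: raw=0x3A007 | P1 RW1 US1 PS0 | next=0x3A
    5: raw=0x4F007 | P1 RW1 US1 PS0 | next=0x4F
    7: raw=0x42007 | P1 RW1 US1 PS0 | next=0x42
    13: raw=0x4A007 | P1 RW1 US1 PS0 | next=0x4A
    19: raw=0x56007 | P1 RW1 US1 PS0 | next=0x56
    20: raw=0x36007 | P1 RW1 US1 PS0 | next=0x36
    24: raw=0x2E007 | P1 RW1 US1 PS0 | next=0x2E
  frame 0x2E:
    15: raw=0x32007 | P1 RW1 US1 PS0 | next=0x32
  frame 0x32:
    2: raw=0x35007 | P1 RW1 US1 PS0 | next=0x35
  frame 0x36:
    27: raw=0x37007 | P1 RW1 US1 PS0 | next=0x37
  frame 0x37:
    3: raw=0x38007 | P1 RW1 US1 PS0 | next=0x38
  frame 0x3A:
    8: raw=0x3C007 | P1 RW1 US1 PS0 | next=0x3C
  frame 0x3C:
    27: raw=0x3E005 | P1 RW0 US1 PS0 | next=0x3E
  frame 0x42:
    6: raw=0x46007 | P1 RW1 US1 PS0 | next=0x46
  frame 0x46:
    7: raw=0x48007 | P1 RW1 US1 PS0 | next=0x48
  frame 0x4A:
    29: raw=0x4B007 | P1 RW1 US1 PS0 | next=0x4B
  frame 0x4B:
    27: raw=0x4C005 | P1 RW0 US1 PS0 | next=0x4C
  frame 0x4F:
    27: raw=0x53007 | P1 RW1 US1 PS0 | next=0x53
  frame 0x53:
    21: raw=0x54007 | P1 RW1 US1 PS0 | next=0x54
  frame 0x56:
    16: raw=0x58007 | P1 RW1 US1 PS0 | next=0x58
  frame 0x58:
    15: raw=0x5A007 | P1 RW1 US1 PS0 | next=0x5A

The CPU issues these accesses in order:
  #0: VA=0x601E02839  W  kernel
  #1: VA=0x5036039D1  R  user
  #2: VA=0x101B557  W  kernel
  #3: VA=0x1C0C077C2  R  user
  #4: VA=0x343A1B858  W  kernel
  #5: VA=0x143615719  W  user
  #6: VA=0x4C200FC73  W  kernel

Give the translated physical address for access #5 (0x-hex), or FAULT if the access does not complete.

Per-access translation:
#0 VA=0x601E02839 (w,kernel):
  L0: frame=0x2D idx=24 entry=0x2E007 [P=1 RW=1 US=1 PS=0]
  L1: frame=0x2E idx=15 entry=0x32007 [P=1 RW=1 US=1 PS=0]
  L2: frame=0x32 idx=2 entry=0x35007 [P=1 RW=1 US=1 PS=0]
  ⇒ phys 0x35839  [3 reads]
#1 VA=0x5036039D1 (r,user):
  L0: frame=0x2D idx=20 entry=0x36007 [P=1 RW=1 US=1 PS=0]
  L1: frame=0x36 idx=27 entry=0x37007 [P=1 RW=1 US=1 PS=0]
  L2: frame=0x37 idx=3 entry=0x38007 [P=1 RW=1 US=1 PS=0]
  ⇒ phys 0x389D1  [3 reads]
#2 VA=0x101B557 (w,kernel):
  L0: frame=0x2D idx=0 entry=0x3A007 [P=1 RW=1 US=1 PS=0]
  L1: frame=0x3A idx=8 entry=0x3C007 [P=1 RW=1 US=1 PS=0]
  L2: frame=0x3C idx=27 entry=0x3E005 [P=1 RW=0 US=1 PS=0]
  ✗ PROTECTION_VIOLATION  [3 reads]
#3 VA=0x1C0C077C2 (r,user):
  L0: frame=0x2D idx=7 entry=0x42007 [P=1 RW=1 US=1 PS=0]
  L1: frame=0x42 idx=6 entry=0x46007 [P=1 RW=1 US=1 PS=0]
  L2: frame=0x46 idx=7 entry=0x48007 [P=1 RW=1 US=1 PS=0]
  ⇒ phys 0x487C2  [3 reads]
#4 VA=0x343A1B858 (w,kernel):
  L0: frame=0x2D idx=13 entry=0x4A007 [P=1 RW=1 US=1 PS=0]
  L1: frame=0x4A idx=29 entry=0x4B007 [P=1 RW=1 US=1 PS=0]
  L2: frame=0x4B idx=27 entry=0x4C005 [P=1 RW=0 US=1 PS=0]
  ✗ PROTECTION_VIOLATION  [3 reads]
#5 VA=0x143615719 (w,user):
  L0: frame=0x2D idx=5 entry=0x4F007 [P=1 RW=1 US=1 PS=0]
  L1: frame=0x4F idx=27 entry=0x53007 [P=1 RW=1 US=1 PS=0]
  L2: frame=0x53 idx=21 entry=0x54007 [P=1 RW=1 US=1 PS=0]
  ⇒ phys 0x54719  [3 reads]
#6 VA=0x4C200FC73 (w,kernel):
  L0: frame=0x2D idx=19 entry=0x56007 [P=1 RW=1 US=1 PS=0]
  L1: frame=0x56 idx=16 entry=0x58007 [P=1 RW=1 US=1 PS=0]
  L2: frame=0x58 idx=15 entry=0x5A007 [P=1 RW=1 US=1 PS=0]
  ⇒ phys 0x5AC73  [3 reads]

Access #5 PA: 0x54719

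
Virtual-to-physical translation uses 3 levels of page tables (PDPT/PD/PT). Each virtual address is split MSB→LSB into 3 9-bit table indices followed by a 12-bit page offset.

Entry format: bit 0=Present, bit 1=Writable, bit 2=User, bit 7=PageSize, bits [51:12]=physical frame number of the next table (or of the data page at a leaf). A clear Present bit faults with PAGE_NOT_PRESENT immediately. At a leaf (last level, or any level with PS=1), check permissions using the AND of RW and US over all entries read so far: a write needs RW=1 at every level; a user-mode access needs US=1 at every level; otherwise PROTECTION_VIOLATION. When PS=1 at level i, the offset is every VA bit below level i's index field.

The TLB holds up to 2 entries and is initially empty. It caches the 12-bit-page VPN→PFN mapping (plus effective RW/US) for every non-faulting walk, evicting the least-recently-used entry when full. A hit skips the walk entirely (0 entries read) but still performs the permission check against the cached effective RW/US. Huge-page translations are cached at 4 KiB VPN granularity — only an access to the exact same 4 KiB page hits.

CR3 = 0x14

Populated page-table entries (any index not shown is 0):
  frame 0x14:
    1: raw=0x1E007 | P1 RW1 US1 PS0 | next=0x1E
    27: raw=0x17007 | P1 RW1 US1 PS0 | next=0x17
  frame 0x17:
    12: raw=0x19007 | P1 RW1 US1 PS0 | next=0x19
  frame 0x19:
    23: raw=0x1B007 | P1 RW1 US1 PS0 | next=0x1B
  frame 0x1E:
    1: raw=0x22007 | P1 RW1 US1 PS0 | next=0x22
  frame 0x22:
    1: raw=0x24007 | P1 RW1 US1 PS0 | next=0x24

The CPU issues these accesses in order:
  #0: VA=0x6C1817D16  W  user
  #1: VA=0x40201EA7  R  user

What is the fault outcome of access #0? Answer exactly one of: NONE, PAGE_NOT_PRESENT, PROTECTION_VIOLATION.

Trace:
#0 VA=0x6C1817D16 (w,user):
  lvl0: tbl 0x14, slot 27 ⇒ 0x17007 (P1/RW1/US1/PS0)
  lvl1: tbl 0x17, slot 12 ⇒ 0x19007 (P1/RW1/US1/PS0)
  lvl2: tbl 0x19, slot 23 ⇒ 0x1B007 (P1/RW1/US1/PS0)
  ⇒ phys 0x1BD16  [3 reads]
#1 VA=0x40201EA7 (r,user):
  lvl0: tbl 0x14, slot 1 ⇒ 0x1E007 (P1/RW1/US1/PS0)
  lvl1: tbl 0x1E, slot 1 ⇒ 0x22007 (P1/RW1/US1/PS0)
  lvl2: tbl 0x22, slot 1 ⇒ 0x24007 (P1/RW1/US1/PS0)
  ⇒ phys 0x24EA7  [3 reads]

Access #0 fault: NONE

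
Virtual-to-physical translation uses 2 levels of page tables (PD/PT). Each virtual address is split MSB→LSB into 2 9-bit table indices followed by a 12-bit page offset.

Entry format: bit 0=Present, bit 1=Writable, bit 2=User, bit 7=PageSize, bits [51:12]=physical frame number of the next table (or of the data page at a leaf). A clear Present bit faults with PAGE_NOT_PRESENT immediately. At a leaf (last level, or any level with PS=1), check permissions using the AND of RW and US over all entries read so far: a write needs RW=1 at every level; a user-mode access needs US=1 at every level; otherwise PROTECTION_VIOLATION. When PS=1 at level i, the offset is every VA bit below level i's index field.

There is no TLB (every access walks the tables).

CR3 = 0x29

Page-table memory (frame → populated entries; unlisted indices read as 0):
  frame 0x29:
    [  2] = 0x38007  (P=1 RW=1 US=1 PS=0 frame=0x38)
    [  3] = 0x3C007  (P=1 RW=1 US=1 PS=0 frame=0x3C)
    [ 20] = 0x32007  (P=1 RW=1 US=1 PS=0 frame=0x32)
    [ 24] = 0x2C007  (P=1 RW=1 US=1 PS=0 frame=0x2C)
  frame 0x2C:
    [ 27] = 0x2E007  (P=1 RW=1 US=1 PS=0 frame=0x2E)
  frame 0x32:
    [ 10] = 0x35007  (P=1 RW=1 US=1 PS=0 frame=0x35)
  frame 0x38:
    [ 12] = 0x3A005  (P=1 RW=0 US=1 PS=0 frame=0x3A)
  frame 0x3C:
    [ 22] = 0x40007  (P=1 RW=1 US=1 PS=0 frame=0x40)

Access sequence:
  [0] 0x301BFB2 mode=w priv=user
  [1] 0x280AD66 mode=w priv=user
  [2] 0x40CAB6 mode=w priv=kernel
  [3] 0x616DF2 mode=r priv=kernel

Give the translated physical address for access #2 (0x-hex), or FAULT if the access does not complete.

Per-access translation:
#0 VA=0x301BFB2 (w,user):
  L0: frame=0x29 idx=24 entry=0x2C007 [P=1 RW=1 US=1 PS=0]
  L1: frame=0x2C idx=27 entry=0x2E007 [P=1 RW=1 US=1 PS=0]
  ✓ 0x2EFB2  — 2 lookups
#1 VA=0x280AD66 (w,user):
  L0: frame=0x29 idx=20 entry=0x32007 [P=1 RW=1 US=1 PS=0]
  L1: frame=0x32 idx=10 entry=0x35007 [P=1 RW=1 US=1 PS=0]
  ✓ 0x35D66  — 2 lookups
#2 VA=0x40CAB6 (w,kernel):
  L0: frame=0x29 idx=2 entry=0x38007 [P=1 RW=1 US=1 PS=0]
  L1: frame=0x38 idx=12 entry=0x3A005 [P=1 RW=0 US=1 PS=0]
  ✗ PROTECTION_VIOLATION  [2 reads]
#3 VA=0x616DF2 (r,kernel):
  L0: frame=0x29 idx=3 entry=0x3C007 [P=1 RW=1 US=1 PS=0]
  L1: frame=0x3C idx=22 entry=0x40007 [P=1 RW=1 US=1 PS=0]
  ✓ 0x40DF2  — 2 lookups

Access #2 PA: FAULT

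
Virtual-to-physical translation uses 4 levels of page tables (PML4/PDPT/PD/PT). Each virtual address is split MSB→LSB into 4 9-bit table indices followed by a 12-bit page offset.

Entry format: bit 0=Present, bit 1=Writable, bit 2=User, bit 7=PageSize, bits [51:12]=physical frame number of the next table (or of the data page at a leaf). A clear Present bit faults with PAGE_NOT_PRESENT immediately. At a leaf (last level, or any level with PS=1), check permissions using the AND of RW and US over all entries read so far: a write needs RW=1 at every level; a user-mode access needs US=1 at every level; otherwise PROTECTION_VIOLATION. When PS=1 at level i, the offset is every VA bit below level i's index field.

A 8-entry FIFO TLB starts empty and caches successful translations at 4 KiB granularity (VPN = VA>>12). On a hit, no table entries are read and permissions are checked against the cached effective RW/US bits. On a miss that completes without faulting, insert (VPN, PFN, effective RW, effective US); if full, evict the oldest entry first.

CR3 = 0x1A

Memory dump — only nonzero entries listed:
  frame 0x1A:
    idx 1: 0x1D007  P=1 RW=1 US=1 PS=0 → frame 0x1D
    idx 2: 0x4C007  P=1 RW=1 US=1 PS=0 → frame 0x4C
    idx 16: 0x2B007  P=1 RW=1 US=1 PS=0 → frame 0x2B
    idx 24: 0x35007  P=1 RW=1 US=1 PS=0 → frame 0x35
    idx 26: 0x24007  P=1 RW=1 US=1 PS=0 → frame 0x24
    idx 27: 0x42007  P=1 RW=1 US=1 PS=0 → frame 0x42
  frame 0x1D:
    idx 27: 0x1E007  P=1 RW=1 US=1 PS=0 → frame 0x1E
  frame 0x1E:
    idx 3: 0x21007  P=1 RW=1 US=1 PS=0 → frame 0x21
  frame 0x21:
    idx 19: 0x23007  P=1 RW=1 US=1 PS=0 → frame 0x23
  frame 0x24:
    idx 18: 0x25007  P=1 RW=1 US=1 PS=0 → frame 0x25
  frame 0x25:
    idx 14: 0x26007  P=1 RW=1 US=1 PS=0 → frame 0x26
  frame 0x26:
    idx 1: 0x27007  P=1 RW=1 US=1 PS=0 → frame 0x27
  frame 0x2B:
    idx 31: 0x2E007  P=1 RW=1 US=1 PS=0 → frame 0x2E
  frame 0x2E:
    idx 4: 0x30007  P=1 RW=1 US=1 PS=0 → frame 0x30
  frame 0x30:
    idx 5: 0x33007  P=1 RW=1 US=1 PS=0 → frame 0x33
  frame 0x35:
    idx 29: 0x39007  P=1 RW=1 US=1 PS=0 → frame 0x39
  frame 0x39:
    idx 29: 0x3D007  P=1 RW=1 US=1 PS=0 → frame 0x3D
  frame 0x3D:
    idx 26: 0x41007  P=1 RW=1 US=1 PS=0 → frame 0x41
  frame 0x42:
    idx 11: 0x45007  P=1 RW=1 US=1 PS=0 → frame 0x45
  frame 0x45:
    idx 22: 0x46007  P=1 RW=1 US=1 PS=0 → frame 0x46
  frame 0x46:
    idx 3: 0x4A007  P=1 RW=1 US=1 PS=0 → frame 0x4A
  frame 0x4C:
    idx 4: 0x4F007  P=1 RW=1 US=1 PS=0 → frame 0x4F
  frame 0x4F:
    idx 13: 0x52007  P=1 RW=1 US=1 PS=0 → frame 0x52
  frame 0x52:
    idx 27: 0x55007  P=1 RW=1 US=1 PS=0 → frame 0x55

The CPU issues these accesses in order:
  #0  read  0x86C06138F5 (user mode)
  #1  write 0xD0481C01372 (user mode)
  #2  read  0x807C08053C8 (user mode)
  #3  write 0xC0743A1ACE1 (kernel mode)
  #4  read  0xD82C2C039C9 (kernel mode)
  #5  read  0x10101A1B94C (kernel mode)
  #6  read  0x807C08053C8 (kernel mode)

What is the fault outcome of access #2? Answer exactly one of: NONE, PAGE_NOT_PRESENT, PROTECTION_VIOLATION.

Walk each access:
#0 VA=0x86C06138F5 (r,user):
  lvl0: tbl 0x1A, slot 1 ⇒ 0x1D007 (P1/RW1/US1/PS0)
  lvl1: tbl 0x1D, slot 27 ⇒ 0x1E007 (P1/RW1/US1/PS0)
  lvl2: tbl 0x1E, slot 3 ⇒ 0x21007 (P1/RW1/US1/PS0)
  lvl3: tbl 0x21, slot 19 ⇒ 0x23007 (P1/RW1/US1/PS0)
  ✓ 0x238F5  — 4 lookups
#1 VA=0xD0481C01372 (w,user):
  lvl0: tbl 0x1A, slot 26 ⇒ 0x24007 (P1/RW1/US1/PS0)
  lvl1: tbl 0x24, slot 18 ⇒ 0x25007 (P1/RW1/US1/PS0)
  lvl2: tbl 0x25, slot 14 ⇒ 0x26007 (P1/RW1/US1/PS0)
  lvl3: tbl 0x26, slot 1 ⇒ 0x27007 (P1/RW1/US1/PS0)
  ✓ 0x27372  — 4 lookups
#2 VA=0x807C08053C8 (r,user):
  lvl0: tbl 0x1A, slot 16 ⇒ 0x2B007 (P1/RW1/US1/PS0)
  lvl1: tbl 0x2B, slot 31 ⇒ 0x2E007 (P1/RW1/US1/PS0)
  lvl2: tbl 0x2E, slot 4 ⇒ 0x30007 (P1/RW1/US1/PS0)
  lvl3: tbl 0x30, slot 5 ⇒ 0x33007 (P1/RW1/US1/PS0)
  ✓ 0x333C8  — 4 lookups
#3 VA=0xC0743A1ACE1 (w,kernel):
  lvl0: tbl 0x1A, slot 24 ⇒ 0x35007 (P1/RW1/US1/PS0)
  lvl1: tbl 0x35, slot 29 ⇒ 0x39007 (P1/RW1/US1/PS0)
  lvl2: tbl 0x39, slot 29 ⇒ 0x3D007 (P1/RW1/US1/PS0)
  lvl3: tbl 0x3D, slot 26 ⇒ 0x41007 (P1/RW1/US1/PS0)
  ✓ 0x41CE1  — 4 lookups
#4 VA=0xD82C2C039C9 (r,kernel):
  lvl0: tbl 0x1A, slot 27 ⇒ 0x42007 (P1/RW1/US1/PS0)
  lvl1: tbl 0x42, slot 11 ⇒ 0x45007 (P1/RW1/US1/PS0)
  lvl2: tbl 0x45, slot 22 ⇒ 0x46007 (P1/RW1/US1/PS0)
  lvl3: tbl 0x46, slot 3 ⇒ 0x4A007 (P1/RW1/US1/PS0)
  ✓ 0x4A9C9  — 4 lookups
#5 VA=0x10101A1B94C (r,kernel):
  lvl0: tbl 0x1A, slot 2 ⇒ 0x4C007 (P1/RW1/US1/PS0)
  lvl1: tbl 0x4C, slot 4 ⇒ 0x4F007 (P1/RW1/US1/PS0)
  lvl2: tbl 0x4F, slot 13 ⇒ 0x52007 (P1/RW1/US1/PS0)
  lvl3: tbl 0x52, slot 27 ⇒ 0x55007 (P1/RW1/US1/PS0)
  ✓ 0x5594C  — 4 lookups
#6 VA=0x807C08053C8 (r,kernel):
  TLB hit vpn=0x807C0805 → PA=0x333C8

Access #2 fault: NONE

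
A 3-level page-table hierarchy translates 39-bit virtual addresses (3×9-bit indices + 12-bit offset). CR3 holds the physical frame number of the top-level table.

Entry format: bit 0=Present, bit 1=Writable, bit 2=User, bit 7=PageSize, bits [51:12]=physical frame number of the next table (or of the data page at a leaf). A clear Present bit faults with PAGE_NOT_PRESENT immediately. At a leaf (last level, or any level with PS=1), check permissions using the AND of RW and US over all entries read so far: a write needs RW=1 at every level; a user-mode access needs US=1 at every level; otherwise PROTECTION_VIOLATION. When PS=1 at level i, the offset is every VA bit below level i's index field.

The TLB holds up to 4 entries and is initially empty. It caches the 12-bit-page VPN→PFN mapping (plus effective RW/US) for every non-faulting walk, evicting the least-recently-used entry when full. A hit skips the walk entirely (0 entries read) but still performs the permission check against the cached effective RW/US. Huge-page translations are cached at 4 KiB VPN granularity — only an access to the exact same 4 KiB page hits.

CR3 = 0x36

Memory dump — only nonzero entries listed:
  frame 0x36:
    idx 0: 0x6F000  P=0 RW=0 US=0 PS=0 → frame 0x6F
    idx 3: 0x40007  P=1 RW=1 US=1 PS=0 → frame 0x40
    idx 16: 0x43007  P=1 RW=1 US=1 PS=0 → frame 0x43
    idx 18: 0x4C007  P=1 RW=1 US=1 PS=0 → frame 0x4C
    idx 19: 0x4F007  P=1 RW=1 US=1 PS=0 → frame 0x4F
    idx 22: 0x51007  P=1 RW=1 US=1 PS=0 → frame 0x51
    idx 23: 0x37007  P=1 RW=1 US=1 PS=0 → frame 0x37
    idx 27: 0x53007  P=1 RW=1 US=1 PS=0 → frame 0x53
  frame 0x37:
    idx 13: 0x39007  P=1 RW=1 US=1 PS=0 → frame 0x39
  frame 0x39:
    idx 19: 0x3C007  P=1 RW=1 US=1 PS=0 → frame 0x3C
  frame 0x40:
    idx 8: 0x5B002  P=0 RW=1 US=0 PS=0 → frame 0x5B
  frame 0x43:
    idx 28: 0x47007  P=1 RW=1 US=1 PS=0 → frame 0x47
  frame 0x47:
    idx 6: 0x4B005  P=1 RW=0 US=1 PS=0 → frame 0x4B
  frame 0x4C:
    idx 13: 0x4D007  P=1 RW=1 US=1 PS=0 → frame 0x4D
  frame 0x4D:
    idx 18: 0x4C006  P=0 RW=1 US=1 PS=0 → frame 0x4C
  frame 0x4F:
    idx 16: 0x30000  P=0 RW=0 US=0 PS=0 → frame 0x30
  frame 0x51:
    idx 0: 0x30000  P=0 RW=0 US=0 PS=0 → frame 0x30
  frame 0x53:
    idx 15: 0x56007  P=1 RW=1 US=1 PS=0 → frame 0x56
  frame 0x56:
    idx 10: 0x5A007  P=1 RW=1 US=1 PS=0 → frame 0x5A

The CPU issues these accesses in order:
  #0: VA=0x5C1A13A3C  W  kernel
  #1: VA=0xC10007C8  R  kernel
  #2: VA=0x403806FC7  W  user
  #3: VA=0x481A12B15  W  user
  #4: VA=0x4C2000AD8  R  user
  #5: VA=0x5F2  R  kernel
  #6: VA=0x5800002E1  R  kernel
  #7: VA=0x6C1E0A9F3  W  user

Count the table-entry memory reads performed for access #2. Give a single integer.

Walk each access:
#0 VA=0x5C1A13A3C (w,kernel):
  [0] read 0x36 idx=23: raw=0x37007 flags P=1 W=1 U=1 S=0
  [1] read 0x37 idx=13: raw=0x39007 flags P=1 W=1 U=1 S=0
  [2] read 0x39 idx=19: raw=0x3C007 flags P=1 W=1 U=1 S=0
  ✓ 0x3CA3C  — 3 lookups
#1 VA=0xC10007C8 (r,kernel):
  [0] read 0x36 idx=3: raw=0x40007 flags P=1 W=1 U=1 S=0
  [1] read 0x40 idx=8: raw=0x5B002 flags P=0 W=1 U=0 S=0
  ✗ PAGE_NOT_PRESENT  [2 reads]
#2 VA=0x403806FC7 (w,user):
  [0] read 0x36 idx=16: raw=0x43007 flags P=1 W=1 U=1 S=0
  [1] read 0x43 idx=28: raw=0x47007 flags P=1 W=1 U=1 S=0
  [2] read 0x47 idx=6: raw=0x4B005 flags P=1 W=0 U=1 S=0
  ✗ PROTECTION_VIOLATION  [3 reads]
#3 VA=0x481A12B15 (w,user):
  [0] read 0x36 idx=18: raw=0x4C007 flags P=1 W=1 U=1 S=0
  [1] read 0x4C idx=13: raw=0x4D007 flags P=1 W=1 U=1 S=0
  [2] read 0x4D idx=18: raw=0x4C006 flags P=0 W=1 U=1 S=0
  ✗ PAGE_NOT_PRESENT  [3 reads]
#4 VA=0x4C2000AD8 (r,user):
  [0] read 0x36 idx=19: raw=0x4F007 flags P=1 W=1 U=1 S=0
  [1] read 0x4F idx=16: raw=0x30000 flags P=0 W=0 U=0 S=0
  ✗ PAGE_NOT_PRESENT  [2 reads]
#5 VA=0x5F2 (r,kernel):
  [0] read 0x36 idx=0: raw=0x6F000 flags P=0 W=0 U=0 S=0
  ✗ PAGE_NOT_PRESENT  [1 reads]
#6 VA=0x5800002E1 (r,kernel):
  [0] read 0x36 idx=22: raw=0x51007 flags P=1 W=1 U=1 S=0
  [1] read 0x51 idx=0: raw=0x30000 flags P=0 W=0 U=0 S=0
  ✗ PAGE_NOT_PRESENT  [2 reads]
#7 VA=0x6C1E0A9F3 (w,user):
  [0] read 0x36 idx=27: raw=0x53007 flags P=1 W=1 U=1 S=0
  [1] read 0x53 idx=15: raw=0x56007 flags P=1 W=1 U=1 S=0
  [2] read 0x56 idx=10: raw=0x5A007 flags P=1 W=1 U=1 S=0
  ✓ 0x5A9F3  — 3 lookups

Entries read for #2: 3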